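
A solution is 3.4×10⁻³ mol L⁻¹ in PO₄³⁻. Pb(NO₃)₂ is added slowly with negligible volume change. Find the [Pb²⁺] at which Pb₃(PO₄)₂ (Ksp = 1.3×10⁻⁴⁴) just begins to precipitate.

Precipitation begins when Q = Ksp.
Pb₃(PO₄)₂(s) ⇌ 3 Pb²⁺(aq) + 2 PO₄³⁻(aq)
Ksp = [Pb²⁺]^3[PO₄³⁻]^2 = [Pb²⁺]^3(3.4×10⁻³)^2
[Pb²⁺]^3 = 1.3×10⁻⁴⁴ / (3.4×10⁻³)^2 = 1.1×10⁻³⁹
[Pb²⁺] = 1.0×10⁻¹³ mol L⁻¹

1.0×10⁻¹³ M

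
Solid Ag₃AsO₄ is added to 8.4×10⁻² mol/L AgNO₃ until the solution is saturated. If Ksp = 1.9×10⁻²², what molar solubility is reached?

Ag₃AsO₄(s) ⇌ 3 Ag⁺(aq) + AsO₄³⁻(aq)
Ag⁺ is already present at 8.4×10⁻² mol/L. If s mol/L of Ag₃AsO₄ dissolves, [AsO₄³⁻] = s while [Ag⁺] ≈ 8.4×10⁻² mol/L.
Ksp = [Ag⁺]^3[AsO₄³⁻] = (8.4×10⁻²)^3s
s = 1.9×10⁻²² / (8.4×10⁻²)^3 = 3.2×10⁻¹⁹
s = 3.2×10⁻¹⁹ mol/L

3.2×10⁻¹⁹ M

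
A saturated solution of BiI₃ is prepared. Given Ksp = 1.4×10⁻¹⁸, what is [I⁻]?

4.5×10⁻⁵ M

BiI₃(s) ⇌ Bi³⁺(aq) + 3 I⁻(aq)
For each mole of BiI₃ that dissolves per liter, [Bi³⁺] = s and [I⁻] = 3s; let s denote this solubility.
Ksp = [Bi³⁺][I⁻]^3 = s · (3s)^3 = 27s^4 = 1.4×10⁻¹⁸
s = 1.5×10⁻⁵ mol L⁻¹
[I⁻] = 3s = 4.5×10⁻⁵ mol L⁻¹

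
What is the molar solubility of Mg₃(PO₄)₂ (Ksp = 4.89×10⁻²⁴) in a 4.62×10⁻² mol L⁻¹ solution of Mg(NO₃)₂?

Mg₃(PO₄)₂(s) ⇌ 3 Mg²⁺(aq) + 2 PO₄³⁻(aq)
The solution already contains Mg²⁺ at 4.62×10⁻² mol L⁻¹. Let s be the molar solubility of Mg₃(PO₄)₂.
[Mg²⁺] ≈ 4.62×10⁻² mol L⁻¹ (common ion dominates); [PO₄³⁻] = 2s.
Ksp = [Mg²⁺]^3[PO₄³⁻]^2 = (4.62×10⁻²)^3(2s)^2
(2s)^2 = 4.89×10⁻²⁴ / (4.62×10⁻²)^3 = 4.96×10⁻²⁰
s = 1.11×10⁻¹⁰ mol L⁻¹

1.11×10⁻¹⁰ M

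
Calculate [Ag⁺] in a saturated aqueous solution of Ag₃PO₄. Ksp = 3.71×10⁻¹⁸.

Ag₃PO₄(s) ⇌ 3 Ag⁺(aq) + PO₄³⁻(aq)
If s mol/L of Ag₃PO₄ dissolves, [Ag⁺] = 3s and [PO₄³⁻] = s.
Ksp = [Ag⁺]^3[PO₄³⁻] = (3s)^3 · s = 27s^4 = 3.71×10⁻¹⁸
s = 1.93×10⁻⁵ mol/L
[Ag⁺] = 3s = 5.78×10⁻⁵ mol/L

5.78×10⁻⁵ M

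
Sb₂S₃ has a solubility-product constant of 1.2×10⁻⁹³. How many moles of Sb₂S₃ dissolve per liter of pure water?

Sb₂S₃(s) ⇌ 2 Sb³⁺(aq) + 3 S²⁻(aq)
If s mol/L of Sb₂S₃ dissolves, [Sb³⁺] = 2s and [S²⁻] = 3s.
Ksp = [Sb³⁺]^2[S²⁻]^3 = (2s)^2 · (3s)^3 = 108s^5
108s^5 = 1.2×10⁻⁹³  ⇒  s^5 = 1.1×10⁻⁹⁵
Taking the 5th root, s = 1.0×10⁻¹⁹ M.

1.0×10⁻¹⁹ M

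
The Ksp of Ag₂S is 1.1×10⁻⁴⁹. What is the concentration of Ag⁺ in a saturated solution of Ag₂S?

6.0×10⁻¹⁷ M

Ag₂S(s) ⇌ 2 Ag⁺(aq) + S²⁻(aq)
With molar solubility s: [Ag⁺] = 2s, [S²⁻] = s.
Ksp = [Ag⁺]^2[S²⁻] = (2s)^2 · s = 4s^3 = 1.1×10⁻⁴⁹
s = 3.0×10⁻¹⁷ M
[Ag⁺] = 2s = 6.0×10⁻¹⁷ M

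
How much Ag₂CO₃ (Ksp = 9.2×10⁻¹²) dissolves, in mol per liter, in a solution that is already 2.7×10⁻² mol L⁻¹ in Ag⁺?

1.3×10⁻⁸ M

Ag₂CO₃(s) ⇌ 2 Ag⁺(aq) + CO₃²⁻(aq)
With Ag⁺ already at 2.7×10⁻² mol L⁻¹ and s small, take [Ag⁺] ≈ 2.7×10⁻² mol L⁻¹ and [CO₃²⁻] = s.
Ksp = [Ag⁺]^2[CO₃²⁻] = (2.7×10⁻²)^2s
s = 9.2×10⁻¹² / (2.7×10⁻²)^2 = 1.3×10⁻⁸
s = 1.3×10⁻⁸ mol L⁻¹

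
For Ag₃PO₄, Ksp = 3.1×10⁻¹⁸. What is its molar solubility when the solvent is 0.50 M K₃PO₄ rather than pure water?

6.1×10⁻⁷ M

Ag₃PO₄(s) ⇌ 3 Ag⁺(aq) + PO₄³⁻(aq)
The solution already contains PO₄³⁻ at 0.50 M. Let s be the molar solubility of Ag₃PO₄.
[PO₄³⁻] ≈ 0.50 M (common ion dominates); [Ag⁺] = 3s.
Ksp = [Ag⁺]^3[PO₄³⁻] = (3s)^3(0.50)
(3s)^3 = 3.1×10⁻¹⁸ / (0.50) = 6.2×10⁻¹⁸
s = 6.1×10⁻⁷ M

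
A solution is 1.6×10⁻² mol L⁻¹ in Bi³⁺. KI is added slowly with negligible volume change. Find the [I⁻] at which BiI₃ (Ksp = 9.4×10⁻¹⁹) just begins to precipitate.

3.9×10⁻⁶ M

Precipitation begins when Q = Ksp.
BiI₃(s) ⇌ Bi³⁺(aq) + 3 I⁻(aq)
Ksp = [Bi³⁺][I⁻]^3 = [I⁻]^3(1.6×10⁻²)
[I⁻]^3 = 9.4×10⁻¹⁹ / (1.6×10⁻²) = 5.9×10⁻¹⁷
[I⁻] = 3.9×10⁻⁶ mol L⁻¹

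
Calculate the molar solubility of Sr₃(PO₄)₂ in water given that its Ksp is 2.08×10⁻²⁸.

1.14×10⁻⁶ M

Sr₃(PO₄)₂(s) ⇌ 3 Sr²⁺(aq) + 2 PO₄³⁻(aq)
If s mol/L of Sr₃(PO₄)₂ dissolves, [Sr²⁺] = 3s and [PO₄³⁻] = 2s.
Ksp = [Sr²⁺]^3[PO₄³⁻]^2 = (3s)^3 · (2s)^2 = 108s^5
108s^5 = 2.08×10⁻²⁸  ⇒  s^5 = 1.93×10⁻³⁰
s = (1.93×10⁻³⁰)^(1/5) = 1.14×10⁻⁶ mol L⁻¹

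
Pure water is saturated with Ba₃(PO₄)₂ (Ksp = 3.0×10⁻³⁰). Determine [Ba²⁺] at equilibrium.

Ba₃(PO₄)₂(s) ⇌ 3 Ba²⁺(aq) + 2 PO₄³⁻(aq)
Let s be the molar solubility. Then [Ba²⁺] = 3s and [PO₄³⁻] = 2s.
Ksp = [Ba²⁺]^3[PO₄³⁻]^2 = (3s)^3 · (2s)^2 = 108s^5 = 3.0×10⁻³⁰
s = 4.9×10⁻⁷ mol/L
[Ba²⁺] = 3s = 1.5×10⁻⁶ mol/L

1.5×10⁻⁶ M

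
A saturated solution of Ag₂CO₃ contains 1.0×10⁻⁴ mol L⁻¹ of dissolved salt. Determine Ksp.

Ksp = 4.0×10⁻¹²

Ag₂CO₃(s) ⇌ 2 Ag⁺(aq) + CO₃²⁻(aq)
Let s be the molar solubility. Then [Ag⁺] = 2s and [CO₃²⁻] = s.
Ksp = [Ag⁺]^2[CO₃²⁻] = (2s)^2 · s = 4s^3
Ksp = 4 × (1.0×10⁻⁴)^3 = 4.0×10⁻¹²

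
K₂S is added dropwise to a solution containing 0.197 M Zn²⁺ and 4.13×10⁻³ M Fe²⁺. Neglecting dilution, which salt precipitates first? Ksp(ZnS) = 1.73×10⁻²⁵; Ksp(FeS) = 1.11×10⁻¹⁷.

ZnS

Precipitation begins when Q = Ksp.
For ZnS: [S²⁻] = (Ksp/[Zn²⁺]) = 8.78×10⁻²⁵ M
For FeS: [S²⁻] = (Ksp/[Fe²⁺]) = 2.69×10⁻¹⁵ M
ZnS requires the lower [S²⁻], so it precipitates first.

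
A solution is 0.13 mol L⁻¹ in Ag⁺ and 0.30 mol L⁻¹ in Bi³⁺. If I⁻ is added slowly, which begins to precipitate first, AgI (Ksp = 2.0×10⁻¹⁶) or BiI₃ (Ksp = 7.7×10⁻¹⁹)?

AgI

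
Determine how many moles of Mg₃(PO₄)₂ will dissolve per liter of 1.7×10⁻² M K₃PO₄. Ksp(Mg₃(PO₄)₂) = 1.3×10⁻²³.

Mg₃(PO₄)₂(s) ⇌ 3 Mg²⁺(aq) + 2 PO₄³⁻(aq)
The solution already contains PO₄³⁻ at 1.7×10⁻² M. Let s be the molar solubility of Mg₃(PO₄)₂.
[PO₄³⁻] ≈ 1.7×10⁻² M (common ion dominates); [Mg²⁺] = 3s.
Ksp = [Mg²⁺]^3[PO₄³⁻]^2 = (3s)^3(1.7×10⁻²)^2
(3s)^3 = 1.3×10⁻²³ / (1.7×10⁻²)^2 = 4.5×10⁻²⁰
s = 1.2×10⁻⁷ M

1.2×10⁻⁷ M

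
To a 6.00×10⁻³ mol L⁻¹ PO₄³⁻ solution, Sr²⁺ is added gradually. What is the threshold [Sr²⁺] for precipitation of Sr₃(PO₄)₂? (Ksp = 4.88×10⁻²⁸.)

2.38×10⁻⁸ M

Precipitation of each salt begins when its ion product equals Ksp.
Sr₃(PO₄)₂(s) ⇌ 3 Sr²⁺(aq) + 2 PO₄³⁻(aq)
Ksp = [Sr²⁺]^3[PO₄³⁻]^2 = [Sr²⁺]^3(6.00×10⁻³)^2
[Sr²⁺]^3 = 4.88×10⁻²⁸ / (6.00×10⁻³)^2 = 1.36×10⁻²³
[Sr²⁺] = 2.38×10⁻⁸ mol L⁻¹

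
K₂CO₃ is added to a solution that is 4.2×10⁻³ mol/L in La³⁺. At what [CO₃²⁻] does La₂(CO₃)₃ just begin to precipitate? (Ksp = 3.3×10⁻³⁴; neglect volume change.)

2.7×10⁻¹⁰ M

Precipitation of each salt begins when its ion product equals Ksp.
La₂(CO₃)₃(s) ⇌ 2 La³⁺(aq) + 3 CO₃²⁻(aq)
Ksp = [La³⁺]^2[CO₃²⁻]^3 = [CO₃²⁻]^3(4.2×10⁻³)^2
[CO₃²⁻]^3 = 3.3×10⁻³⁴ / (4.2×10⁻³)^2 = 1.9×10⁻²⁹
[CO₃²⁻] = 2.7×10⁻¹⁰ mol/L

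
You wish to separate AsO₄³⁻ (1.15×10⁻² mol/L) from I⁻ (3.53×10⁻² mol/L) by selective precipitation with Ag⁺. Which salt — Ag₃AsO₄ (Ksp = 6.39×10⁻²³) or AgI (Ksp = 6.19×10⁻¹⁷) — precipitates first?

Precipitation begins when Q = Ksp.
For Ag₃AsO₄: [Ag⁺] = (Ksp/[AsO₄³⁻])^(1/3) = 1.77×10⁻⁷ mol/L
For AgI: [Ag⁺] = (Ksp/[I⁻]) = 1.75×10⁻¹⁵ mol/L
AgI requires the lower [Ag⁺], so it precipitates first.

AgI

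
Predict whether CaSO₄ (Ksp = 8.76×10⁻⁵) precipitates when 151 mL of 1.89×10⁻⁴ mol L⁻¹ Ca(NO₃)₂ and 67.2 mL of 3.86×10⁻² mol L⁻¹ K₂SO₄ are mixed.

No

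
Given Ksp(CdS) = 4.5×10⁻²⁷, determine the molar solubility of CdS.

6.7×10⁻¹⁴ M

CdS(s) ⇌ Cd²⁺(aq) + S²⁻(aq)
With molar solubility s: [Cd²⁺] = s, [S²⁻] = s.
Ksp = [Cd²⁺][S²⁻] = s · s = s^2
s^2 = 4.5×10⁻²⁷
s = 6.7×10⁻¹⁴ mol/L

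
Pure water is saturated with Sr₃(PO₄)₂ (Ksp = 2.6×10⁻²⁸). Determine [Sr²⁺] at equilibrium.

3.6×10⁻⁶ M

Sr₃(PO₄)₂(s) ⇌ 3 Sr²⁺(aq) + 2 PO₄³⁻(aq)
Call the molar solubility s, so that [Sr²⁺] = 3s and [PO₄³⁻] = 2s.
Ksp = [Sr²⁺]^3[PO₄³⁻]^2 = (3s)^3 · (2s)^2 = 108s^5 = 2.6×10⁻²⁸
s = 1.2×10⁻⁶ M
[Sr²⁺] = 3s = 3.6×10⁻⁶ M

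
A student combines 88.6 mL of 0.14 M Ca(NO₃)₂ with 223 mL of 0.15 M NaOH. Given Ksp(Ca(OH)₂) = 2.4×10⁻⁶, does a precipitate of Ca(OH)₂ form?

Yes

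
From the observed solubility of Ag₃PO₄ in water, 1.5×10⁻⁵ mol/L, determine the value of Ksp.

Ksp = 1.4×10⁻¹⁸

Ag₃PO₄(s) ⇌ 3 Ag⁺(aq) + PO₄³⁻(aq)
For each mole of Ag₃PO₄ that dissolves per liter, [Ag⁺] = 3s and [PO₄³⁻] = s; let s denote this solubility.
Ksp = [Ag⁺]^3[PO₄³⁻] = (3s)^3 · s = 27s^4
Ksp = 27 × (1.5×10⁻⁵)^4 = 1.4×10⁻¹⁸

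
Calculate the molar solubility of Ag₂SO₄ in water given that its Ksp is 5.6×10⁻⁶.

Ag₂SO₄(s) ⇌ 2 Ag⁺(aq) + SO₄²⁻(aq)
Let s be the molar solubility. Then [Ag⁺] = 2s and [SO₄²⁻] = s.
Ksp = [Ag⁺]^2[SO₄²⁻] = (2s)^2 · s = 4s^3
4s^3 = 5.6×10⁻⁶  ⇒  s^3 = 1.4×10⁻⁶
Taking the 3rd root, s = 1.1×10⁻² mol L⁻¹.

1.1×10⁻² M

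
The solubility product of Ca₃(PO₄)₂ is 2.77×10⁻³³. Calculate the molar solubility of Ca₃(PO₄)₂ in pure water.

Ca₃(PO₄)₂(s) ⇌ 3 Ca²⁺(aq) + 2 PO₄³⁻(aq)
For each mole of Ca₃(PO₄)₂ that dissolves per liter, [Ca²⁺] = 3s and [PO₄³⁻] = 2s; let s denote this solubility.
Ksp = [Ca²⁺]^3[PO₄³⁻]^2 = (3s)^3 · (2s)^2 = 108s^5
108s^5 = 2.77×10⁻³³  ⇒  s^5 = 2.56×10⁻³⁵
s = 1.21×10⁻⁷ M

1.21×10⁻⁷ M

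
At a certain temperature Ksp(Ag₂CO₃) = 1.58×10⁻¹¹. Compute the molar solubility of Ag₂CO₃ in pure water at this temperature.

Ag₂CO₃(s) ⇌ 2 Ag⁺(aq) + CO₃²⁻(aq)
For each mole of Ag₂CO₃ that dissolves per liter, [Ag⁺] = 2s and [CO₃²⁻] = s; let s denote this solubility.
Ksp = [Ag⁺]^2[CO₃²⁻] = (2s)^2 · s = 4s^3
4s^3 = 1.58×10⁻¹¹  ⇒  s^3 = 3.95×10⁻¹²
Taking the 3rd root, s = 1.58×10⁻⁴ mol/L.

1.58×10⁻⁴ M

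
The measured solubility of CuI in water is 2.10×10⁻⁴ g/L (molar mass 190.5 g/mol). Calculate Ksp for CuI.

s = (2.10×10⁻⁴ g L⁻¹)/(190.5 g mol⁻¹) = 1.1024×10⁻⁶ M
CuI(s) ⇌ Cu⁺(aq) + I⁻(aq)
If s mol/L of CuI dissolves, [Cu⁺] = s and [I⁻] = s.
Ksp = [Cu⁺][I⁻] = s · s = s^2
Ksp = (1.1024×10⁻⁶)^2 = 1.22×10⁻¹²

Ksp = 1.22×10⁻¹²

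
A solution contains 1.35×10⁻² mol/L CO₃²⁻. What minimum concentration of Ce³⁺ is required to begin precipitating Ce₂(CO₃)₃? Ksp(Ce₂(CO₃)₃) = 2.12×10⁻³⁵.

2.94×10⁻¹⁵ M

Precipitation begins when Q = Ksp.
Ce₂(CO₃)₃(s) ⇌ 2 Ce³⁺(aq) + 3 CO₃²⁻(aq)
Ksp = [Ce³⁺]^2[CO₃²⁻]^3 = [Ce³⁺]^2(1.35×10⁻²)^3
[Ce³⁺]^2 = 2.12×10⁻³⁵ / (1.35×10⁻²)^3 = 8.62×10⁻³⁰
[Ce³⁺] = 2.94×10⁻¹⁵ mol/L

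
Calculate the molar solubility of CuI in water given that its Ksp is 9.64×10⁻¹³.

9.82×10⁻⁷ M

CuI(s) ⇌ Cu⁺(aq) + I⁻(aq)
With molar solubility s: [Cu⁺] = s, [I⁻] = s.
Ksp = [Cu⁺][I⁻] = s · s = s^2
s^2 = 9.64×10⁻¹³
s = 9.82×10⁻⁷ mol L⁻¹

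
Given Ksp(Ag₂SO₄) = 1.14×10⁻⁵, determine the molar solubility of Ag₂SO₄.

1.42×10⁻² M

Ag₂SO₄(s) ⇌ 2 Ag⁺(aq) + SO₄²⁻(aq)
For each mole of Ag₂SO₄ that dissolves per liter, [Ag⁺] = 2s and [SO₄²⁻] = s; let s denote this solubility.
Ksp = [Ag⁺]^2[SO₄²⁻] = (2s)^2 · s = 4s^3
4s^3 = 1.14×10⁻⁵  ⇒  s^3 = 2.85×10⁻⁶
s = 1.42×10⁻² M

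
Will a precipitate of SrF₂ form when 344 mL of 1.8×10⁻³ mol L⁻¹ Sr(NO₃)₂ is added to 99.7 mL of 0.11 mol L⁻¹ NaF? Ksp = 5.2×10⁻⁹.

Yes

The combined volume is 443.7 mL.
[Sr²⁺] = (1.8×10⁻³)(344)/443.7 = 1.4×10⁻³ mol L⁻¹
[F⁻] = (0.11)(99.7)/443.7 = 2.5×10⁻² mol L⁻¹
Q = [Sr²⁺][F⁻]^2 = 8.5×10⁻⁷
Q = 8.5×10⁻⁷ > Ksp = 5.2×10⁻⁹, so the solution is supersaturated and SrF₂ precipitates.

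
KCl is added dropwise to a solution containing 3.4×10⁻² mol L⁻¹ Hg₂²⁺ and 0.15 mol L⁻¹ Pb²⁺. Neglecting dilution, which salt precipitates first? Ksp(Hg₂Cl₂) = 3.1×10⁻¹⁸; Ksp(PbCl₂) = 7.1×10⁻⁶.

Hg₂Cl₂

Precipitation begins when Q = Ksp.
For Hg₂Cl₂: [Cl⁻] = (Ksp/[Hg₂²⁺])^(1/2) = 9.5×10⁻⁹ mol L⁻¹
For PbCl₂: [Cl⁻] = (Ksp/[Pb²⁺])^(1/2) = 6.9×10⁻³ mol L⁻¹
Hg₂Cl₂ requires the lower [Cl⁻], so it precipitates first.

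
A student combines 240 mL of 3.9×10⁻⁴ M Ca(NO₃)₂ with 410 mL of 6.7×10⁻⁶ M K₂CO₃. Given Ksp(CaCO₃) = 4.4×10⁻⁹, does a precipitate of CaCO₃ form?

The combined volume is 650 mL.
[Ca²⁺] = (3.9×10⁻⁴)(240)/650 = 1.4×10⁻⁴ M
[CO₃²⁻] = (6.7×10⁻⁶)(410)/650 = 4.2×10⁻⁶ M
Q = [Ca²⁺][CO₃²⁻] = 6.1×10⁻¹⁰
Q < Ksp (6.1×10⁻¹⁰ vs 4.4×10⁻⁹); the solution remains unsaturated and no precipitate forms.

No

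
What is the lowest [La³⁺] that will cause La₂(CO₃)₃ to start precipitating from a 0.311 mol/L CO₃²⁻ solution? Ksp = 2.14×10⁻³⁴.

Precipitation begins when Q = Ksp.
La₂(CO₃)₃(s) ⇌ 2 La³⁺(aq) + 3 CO₃²⁻(aq)
Ksp = [La³⁺]^2[CO₃²⁻]^3 = [La³⁺]^2(0.311)^3
[La³⁺]^2 = 2.14×10⁻³⁴ / (0.311)^3 = 7.11×10⁻³³
[La³⁺] = 8.43×10⁻¹⁷ mol/L

8.43×10⁻¹⁷ M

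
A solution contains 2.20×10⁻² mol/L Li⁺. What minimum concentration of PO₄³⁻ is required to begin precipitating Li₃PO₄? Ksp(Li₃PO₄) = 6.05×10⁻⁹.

5.68×10⁻⁴ M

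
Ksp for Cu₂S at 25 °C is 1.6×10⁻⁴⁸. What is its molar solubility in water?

7.4×10⁻¹⁷ M

Cu₂S(s) ⇌ 2 Cu⁺(aq) + S²⁻(aq)
With molar solubility s: [Cu⁺] = 2s, [S²⁻] = s.
Ksp = [Cu⁺]^2[S²⁻] = (2s)^2 · s = 4s^3
4s^3 = 1.6×10⁻⁴⁸  ⇒  s^3 = 4.0×10⁻⁴⁹
s = (4.0×10⁻⁴⁹)^(1/3) = 7.4×10⁻¹⁷ mol L⁻¹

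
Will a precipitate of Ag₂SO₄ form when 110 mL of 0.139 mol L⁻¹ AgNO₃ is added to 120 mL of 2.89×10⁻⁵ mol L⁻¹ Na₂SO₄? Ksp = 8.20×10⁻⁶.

No

After mixing, V = 110 mL + 120 mL = 230 mL.
[Ag⁺] = (0.139)(110)/230 = 6.65×10⁻² mol L⁻¹
[SO₄²⁻] = (2.89×10⁻⁵)(120)/230 = 1.51×10⁻⁵ mol L⁻¹
Q = [Ag⁺]^2[SO₄²⁻] = 6.66×10⁻⁸
Q < Ksp (6.66×10⁻⁸ vs 8.20×10⁻⁶); the solution remains unsaturated and no precipitate forms.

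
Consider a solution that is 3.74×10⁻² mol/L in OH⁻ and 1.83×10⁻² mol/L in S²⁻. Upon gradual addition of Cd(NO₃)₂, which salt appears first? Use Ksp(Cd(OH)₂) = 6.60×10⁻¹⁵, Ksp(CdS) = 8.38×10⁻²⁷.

CdS

A salt starts to precipitate once the ion product Q reaches its Ksp.
For Cd(OH)₂: [Cd²⁺] = (Ksp/[OH⁻]^2) = 4.72×10⁻¹² mol/L
For CdS: [Cd²⁺] = (Ksp/[S²⁻]) = 4.58×10⁻²⁵ mol/L
Since CdS needs less Cd²⁺ to reach saturation, it precipitates first.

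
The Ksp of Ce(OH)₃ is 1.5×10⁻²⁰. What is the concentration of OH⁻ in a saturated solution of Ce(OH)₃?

1.5×10⁻⁵ M

Ce(OH)₃(s) ⇌ Ce³⁺(aq) + 3 OH⁻(aq)
Let s be the molar solubility. Then [Ce³⁺] = s and [OH⁻] = 3s.
Ksp = [Ce³⁺][OH⁻]^3 = s · (3s)^3 = 27s^4 = 1.5×10⁻²⁰
s = 4.9×10⁻⁶ mol/L
[OH⁻] = 3s = 1.5×10⁻⁵ mol/L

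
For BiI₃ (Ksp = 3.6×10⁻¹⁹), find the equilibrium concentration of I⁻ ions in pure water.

3.2×10⁻⁵ M

BiI₃(s) ⇌ Bi³⁺(aq) + 3 I⁻(aq)
For each mole of BiI₃ that dissolves per liter, [Bi³⁺] = s and [I⁻] = 3s; let s denote this solubility.
Ksp = [Bi³⁺][I⁻]^3 = s · (3s)^3 = 27s^4 = 3.6×10⁻¹⁹
s = 1.1×10⁻⁵ mol/L
[I⁻] = 3s = 3.2×10⁻⁵ mol/L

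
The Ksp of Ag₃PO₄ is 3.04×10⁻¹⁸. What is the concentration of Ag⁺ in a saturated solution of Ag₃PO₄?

Ag₃PO₄(s) ⇌ 3 Ag⁺(aq) + PO₄³⁻(aq)
Call the molar solubility s, so that [Ag⁺] = 3s and [PO₄³⁻] = s.
Ksp = [Ag⁺]^3[PO₄³⁻] = (3s)^3 · s = 27s^4 = 3.04×10⁻¹⁸
s = 1.83×10⁻⁵ mol/L
[Ag⁺] = 3s = 5.50×10⁻⁵ mol/L

5.50×10⁻⁵ M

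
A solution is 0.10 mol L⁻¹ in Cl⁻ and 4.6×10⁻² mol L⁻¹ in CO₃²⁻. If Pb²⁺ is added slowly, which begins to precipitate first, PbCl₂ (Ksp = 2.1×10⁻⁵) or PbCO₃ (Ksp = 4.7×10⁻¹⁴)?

PbCO₃

A salt starts to precipitate once the ion product Q reaches its Ksp.
For PbCl₂: [Pb²⁺] = (Ksp/[Cl⁻]^2) = 2.1×10⁻³ mol L⁻¹
For PbCO₃: [Pb²⁺] = (Ksp/[CO₃²⁻]) = 1.0×10⁻¹² mol L⁻¹
PbCO₃ requires the lower [Pb²⁺], so it precipitates first.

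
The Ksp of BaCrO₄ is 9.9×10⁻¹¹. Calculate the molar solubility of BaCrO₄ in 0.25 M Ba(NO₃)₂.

BaCrO₄(s) ⇌ Ba²⁺(aq) + CrO₄²⁻(aq)
The solution already contains Ba²⁺ at 0.25 M. Let s be the molar solubility of BaCrO₄.
[Ba²⁺] ≈ 0.25 M (common ion dominates); [CrO₄²⁻] = s.
Ksp = [Ba²⁺][CrO₄²⁻] = (0.25)s
s = 9.9×10⁻¹¹ / (0.25) = 4.0×10⁻¹⁰
s = 4.0×10⁻¹⁰ M

4.0×10⁻¹⁰ M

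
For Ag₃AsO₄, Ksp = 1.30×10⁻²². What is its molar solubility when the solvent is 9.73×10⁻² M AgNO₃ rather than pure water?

1.41×10⁻¹⁹ M

Ag₃AsO₄(s) ⇌ 3 Ag⁺(aq) + AsO₄³⁻(aq)
Ag⁺ is already present at 9.73×10⁻² M. If s mol/L of Ag₃AsO₄ dissolves, [AsO₄³⁻] = s while [Ag⁺] ≈ 9.73×10⁻² M.
Ksp = [Ag⁺]^3[AsO₄³⁻] = (9.73×10⁻²)^3s
s = 1.30×10⁻²² / (9.73×10⁻²)^3 = 1.41×10⁻¹⁹
s = 1.41×10⁻¹⁹ M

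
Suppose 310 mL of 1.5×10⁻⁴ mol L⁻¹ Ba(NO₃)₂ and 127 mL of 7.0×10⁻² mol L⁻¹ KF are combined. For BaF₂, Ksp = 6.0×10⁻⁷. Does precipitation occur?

No

The combined volume is 437 mL.
[Ba²⁺] = (1.5×10⁻⁴)(310)/437 = 1.1×10⁻⁴ mol L⁻¹
[F⁻] = (7.0×10⁻²)(127)/437 = 2.0×10⁻² mol L⁻¹
Q = [Ba²⁺][F⁻]^2 = 4.4×10⁻⁸
Q < Ksp (4.4×10⁻⁸ vs 6.0×10⁻⁷); the solution remains unsaturated and no precipitate forms.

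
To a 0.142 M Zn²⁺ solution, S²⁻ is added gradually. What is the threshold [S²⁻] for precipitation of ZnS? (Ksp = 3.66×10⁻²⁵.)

2.58×10⁻²⁴ M

The threshold for precipitation is Q = Ksp.
ZnS(s) ⇌ Zn²⁺(aq) + S²⁻(aq)
Ksp = [Zn²⁺][S²⁻] = [S²⁻](0.142)
[S²⁻] = 3.66×10⁻²⁵ / (0.142) = 2.58×10⁻²⁴
[S²⁻] = 2.58×10⁻²⁴ M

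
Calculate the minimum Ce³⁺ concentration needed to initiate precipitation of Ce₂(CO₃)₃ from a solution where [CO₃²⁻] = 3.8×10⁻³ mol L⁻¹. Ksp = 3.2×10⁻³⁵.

Precipitation of each salt begins when its ion product equals Ksp.
Ce₂(CO₃)₃(s) ⇌ 2 Ce³⁺(aq) + 3 CO₃²⁻(aq)
Ksp = [Ce³⁺]^2[CO₃²⁻]^3 = [Ce³⁺]^2(3.8×10⁻³)^3
[Ce³⁺]^2 = 3.2×10⁻³⁵ / (3.8×10⁻³)^3 = 5.8×10⁻²⁸
[Ce³⁺] = 2.4×10⁻¹⁴ mol L⁻¹

2.4×10⁻¹⁴ M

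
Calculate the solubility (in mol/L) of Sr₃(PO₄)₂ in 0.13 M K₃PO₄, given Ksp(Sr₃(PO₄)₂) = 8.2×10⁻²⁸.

1.2×10⁻⁹ M

Sr₃(PO₄)₂(s) ⇌ 3 Sr²⁺(aq) + 2 PO₄³⁻(aq)
Let s be the solubility of Sr₃(PO₄)₂ here. The common ion gives [PO₄³⁻] ≈ 0.13 M, and [Sr²⁺] = 3s.
Ksp = [Sr²⁺]^3[PO₄³⁻]^2 = (3s)^3(0.13)^2
(3s)^3 = 8.2×10⁻²⁸ / (0.13)^2 = 4.9×10⁻²⁶
s = 1.2×10⁻⁹ M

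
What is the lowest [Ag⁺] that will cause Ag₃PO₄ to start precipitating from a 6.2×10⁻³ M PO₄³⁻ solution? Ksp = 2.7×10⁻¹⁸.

7.6×10⁻⁶ M

Precipitation of each salt begins when its ion product equals Ksp.
Ag₃PO₄(s) ⇌ 3 Ag⁺(aq) + PO₄³⁻(aq)
Ksp = [Ag⁺]^3[PO₄³⁻] = [Ag⁺]^3(6.2×10⁻³)
[Ag⁺]^3 = 2.7×10⁻¹⁸ / (6.2×10⁻³) = 4.4×10⁻¹⁶
[Ag⁺] = 7.6×10⁻⁶ M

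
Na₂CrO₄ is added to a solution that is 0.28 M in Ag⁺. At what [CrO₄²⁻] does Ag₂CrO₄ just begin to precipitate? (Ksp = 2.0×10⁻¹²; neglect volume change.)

Precipitation begins when Q = Ksp.
Ag₂CrO₄(s) ⇌ 2 Ag⁺(aq) + CrO₄²⁻(aq)
Ksp = [Ag⁺]^2[CrO₄²⁻] = [CrO₄²⁻](0.28)^2
[CrO₄²⁻] = 2.0×10⁻¹² / (0.28)^2 = 2.6×10⁻¹¹
[CrO₄²⁻] = 2.6×10⁻¹¹ M

2.6×10⁻¹¹ M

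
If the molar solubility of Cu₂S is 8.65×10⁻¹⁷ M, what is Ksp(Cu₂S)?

Ksp = 2.59×10⁻⁴⁸

Cu₂S(s) ⇌ 2 Cu⁺(aq) + S²⁻(aq)
For each mole of Cu₂S that dissolves per liter, [Cu⁺] = 2s and [S²⁻] = s; let s denote this solubility.
Ksp = [Cu⁺]^2[S²⁻] = (2s)^2 · s = 4s^3
Ksp = 4 × (8.65×10⁻¹⁷)^3 = 2.59×10⁻⁴⁸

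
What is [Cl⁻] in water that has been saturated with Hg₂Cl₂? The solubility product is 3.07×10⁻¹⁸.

1.83×10⁻⁶ M

Hg₂Cl₂(s) ⇌ Hg₂²⁺(aq) + 2 Cl⁻(aq)
With molar solubility s: [Hg₂²⁺] = s, [Cl⁻] = 2s.
Ksp = [Hg₂²⁺][Cl⁻]^2 = s · (2s)^2 = 4s^3 = 3.07×10⁻¹⁸
s = 9.16×10⁻⁷ M
[Cl⁻] = 2s = 1.83×10⁻⁶ M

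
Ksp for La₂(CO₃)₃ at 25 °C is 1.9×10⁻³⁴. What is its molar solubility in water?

La₂(CO₃)₃(s) ⇌ 2 La³⁺(aq) + 3 CO₃²⁻(aq)
With molar solubility s: [La³⁺] = 2s, [CO₃²⁻] = 3s.
Ksp = [La³⁺]^2[CO₃²⁻]^3 = (2s)^2 · (3s)^3 = 108s^5
108s^5 = 1.9×10⁻³⁴  ⇒  s^5 = 1.8×10⁻³⁶
s = (1.8×10⁻³⁶)^(1/5) = 7.1×10⁻⁸ mol/L

7.1×10⁻⁸ M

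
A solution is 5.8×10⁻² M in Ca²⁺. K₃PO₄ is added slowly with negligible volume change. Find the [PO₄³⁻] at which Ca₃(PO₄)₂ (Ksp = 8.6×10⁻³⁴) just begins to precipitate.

The threshold for precipitation is Q = Ksp.
Ca₃(PO₄)₂(s) ⇌ 3 Ca²⁺(aq) + 2 PO₄³⁻(aq)
Ksp = [Ca²⁺]^3[PO₄³⁻]^2 = [PO₄³⁻]^2(5.8×10⁻²)^3
[PO₄³⁻]^2 = 8.6×10⁻³⁴ / (5.8×10⁻²)^3 = 4.4×10⁻³⁰
[PO₄³⁻] = 2.1×10⁻¹⁵ M

2.1×10⁻¹⁵ M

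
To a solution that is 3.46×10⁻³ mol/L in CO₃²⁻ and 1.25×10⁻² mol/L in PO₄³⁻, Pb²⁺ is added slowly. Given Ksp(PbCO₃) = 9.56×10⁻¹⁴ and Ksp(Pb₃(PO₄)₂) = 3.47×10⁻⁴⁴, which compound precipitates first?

Pb₃(PO₄)₂

A salt starts to precipitate once the ion product Q reaches its Ksp.
For PbCO₃: [Pb²⁺] = (Ksp/[CO₃²⁻]) = 2.76×10⁻¹¹ mol/L
For Pb₃(PO₄)₂: [Pb²⁺] = (Ksp/[PO₄³⁻]^2)^(1/3) = 6.06×10⁻¹⁴ mol/L
The smaller threshold [Pb²⁺] is reached first, so Pb₃(PO₄)₂ precipitates first.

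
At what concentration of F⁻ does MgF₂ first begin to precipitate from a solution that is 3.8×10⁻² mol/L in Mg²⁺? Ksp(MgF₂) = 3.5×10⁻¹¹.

The threshold for precipitation is Q = Ksp.
MgF₂(s) ⇌ Mg²⁺(aq) + 2 F⁻(aq)
Ksp = [Mg²⁺][F⁻]^2 = [F⁻]^2(3.8×10⁻²)
[F⁻]^2 = 3.5×10⁻¹¹ / (3.8×10⁻²) = 9.2×10⁻¹⁰
[F⁻] = 3.0×10⁻⁵ mol/L

3.0×10⁻⁵ M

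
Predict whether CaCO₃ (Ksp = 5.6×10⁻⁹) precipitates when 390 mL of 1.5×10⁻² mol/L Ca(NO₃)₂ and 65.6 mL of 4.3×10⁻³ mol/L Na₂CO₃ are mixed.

Yes

After mixing, V = 390 mL + 65.6 mL = 455.6 mL.
[Ca²⁺] = (1.5×10⁻²)(390)/455.6 = 1.3×10⁻² mol/L
[CO₃²⁻] = (4.3×10⁻³)(65.6)/455.6 = 6.2×10⁻⁴ mol/L
Q = [Ca²⁺][CO₃²⁻] = 7.9×10⁻⁶
Q = 7.9×10⁻⁶ > Ksp = 5.6×10⁻⁹, so the solution is supersaturated and CaCO₃ precipitates.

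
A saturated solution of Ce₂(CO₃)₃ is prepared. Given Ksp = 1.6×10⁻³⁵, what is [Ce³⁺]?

Ce₂(CO₃)₃(s) ⇌ 2 Ce³⁺(aq) + 3 CO₃²⁻(aq)
Let s be the molar solubility. Then [Ce³⁺] = 2s and [CO₃²⁻] = 3s.
Ksp = [Ce³⁺]^2[CO₃²⁻]^3 = (2s)^2 · (3s)^3 = 108s^5 = 1.6×10⁻³⁵
s = 4.3×10⁻⁸ mol/L
[Ce³⁺] = 2s = 8.6×10⁻⁸ mol/L

8.6×10⁻⁸ M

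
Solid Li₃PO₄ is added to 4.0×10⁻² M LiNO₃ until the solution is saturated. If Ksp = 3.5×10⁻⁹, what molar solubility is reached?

5.5×10⁻⁵ M

Li₃PO₄(s) ⇌ 3 Li⁺(aq) + PO₄³⁻(aq)
With Li⁺ already at 4.0×10⁻² M and s small, take [Li⁺] ≈ 4.0×10⁻² M and [PO₄³⁻] = s.
Ksp = [Li⁺]^3[PO₄³⁻] = (4.0×10⁻²)^3s
s = 3.5×10⁻⁹ / (4.0×10⁻²)^3 = 5.5×10⁻⁵
s = 5.5×10⁻⁵ M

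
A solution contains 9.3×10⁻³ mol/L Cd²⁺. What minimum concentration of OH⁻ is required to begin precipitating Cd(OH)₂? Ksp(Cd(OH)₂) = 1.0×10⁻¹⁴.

The threshold for precipitation is Q = Ksp.
Cd(OH)₂(s) ⇌ Cd²⁺(aq) + 2 OH⁻(aq)
Ksp = [Cd²⁺][OH⁻]^2 = [OH⁻]^2(9.3×10⁻³)
[OH⁻]^2 = 1.0×10⁻¹⁴ / (9.3×10⁻³) = 1.1×10⁻¹²
[OH⁻] = 1.0×10⁻⁶ mol/L

1.0×10⁻⁶ M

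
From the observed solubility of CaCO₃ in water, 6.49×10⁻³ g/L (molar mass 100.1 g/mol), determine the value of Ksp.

Convert to molarity: s = 6.49×10⁻³ / 100.1 = 6.4835×10⁻⁵ mol/L
CaCO₃(s) ⇌ Ca²⁺(aq) + CO₃²⁻(aq)
Let s be the molar solubility. Then [Ca²⁺] = s and [CO₃²⁻] = s.
Ksp = [Ca²⁺][CO₃²⁻] = s · s = s^2
Ksp = (6.4835×10⁻⁵)^2 = 4.20×10⁻⁹

Ksp = 4.20×10⁻⁹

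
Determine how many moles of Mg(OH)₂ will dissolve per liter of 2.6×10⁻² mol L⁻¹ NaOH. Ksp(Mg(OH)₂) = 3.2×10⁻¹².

4.7×10⁻⁹ M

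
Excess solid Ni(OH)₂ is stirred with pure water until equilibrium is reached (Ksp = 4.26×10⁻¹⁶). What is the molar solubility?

4.74×10⁻⁶ M

Ni(OH)₂(s) ⇌ Ni²⁺(aq) + 2 OH⁻(aq)
With molar solubility s: [Ni²⁺] = s, [OH⁻] = 2s.
Ksp = [Ni²⁺][OH⁻]^2 = s · (2s)^2 = 4s^3
4s^3 = 4.26×10⁻¹⁶  ⇒  s^3 = 1.07×10⁻¹⁶
s = 4.74×10⁻⁶ M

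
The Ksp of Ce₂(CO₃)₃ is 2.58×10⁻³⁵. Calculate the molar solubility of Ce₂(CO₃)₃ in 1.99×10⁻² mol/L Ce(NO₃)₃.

Ce₂(CO₃)₃(s) ⇌ 2 Ce³⁺(aq) + 3 CO₃²⁻(aq)
Let s be the solubility of Ce₂(CO₃)₃ here. The common ion gives [Ce³⁺] ≈ 1.99×10⁻² mol/L, and [CO₃²⁻] = 3s.
Ksp = [Ce³⁺]^2[CO₃²⁻]^3 = (1.99×10⁻²)^2(3s)^3
(3s)^3 = 2.58×10⁻³⁵ / (1.99×10⁻²)^2 = 6.51×10⁻³²
s = 1.34×10⁻¹¹ mol/L

1.34×10⁻¹¹ M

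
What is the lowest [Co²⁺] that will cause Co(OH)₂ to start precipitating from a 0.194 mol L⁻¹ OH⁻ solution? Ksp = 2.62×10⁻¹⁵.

Precipitation begins when Q = Ksp.
Co(OH)₂(s) ⇌ Co²⁺(aq) + 2 OH⁻(aq)
Ksp = [Co²⁺][OH⁻]^2 = [Co²⁺](0.194)^2
[Co²⁺] = 2.62×10⁻¹⁵ / (0.194)^2 = 6.96×10⁻¹⁴
[Co²⁺] = 6.96×10⁻¹⁴ mol L⁻¹

6.96×10⁻¹⁴ M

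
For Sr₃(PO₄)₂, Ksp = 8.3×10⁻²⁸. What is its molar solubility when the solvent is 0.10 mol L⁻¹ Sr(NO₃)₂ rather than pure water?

4.6×10⁻¹³ M

Sr₃(PO₄)₂(s) ⇌ 3 Sr²⁺(aq) + 2 PO₄³⁻(aq)
Let s be the solubility of Sr₃(PO₄)₂ here. The common ion gives [Sr²⁺] ≈ 0.10 mol L⁻¹, and [PO₄³⁻] = 2s.
Ksp = [Sr²⁺]^3[PO₄³⁻]^2 = (0.10)^3(2s)^2
(2s)^2 = 8.3×10⁻²⁸ / (0.10)^3 = 8.3×10⁻²⁵
s = 4.6×10⁻¹³ mol L⁻¹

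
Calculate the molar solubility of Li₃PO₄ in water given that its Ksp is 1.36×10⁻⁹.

Li₃PO₄(s) ⇌ 3 Li⁺(aq) + PO₄³⁻(aq)
For each mole of Li₃PO₄ that dissolves per liter, [Li⁺] = 3s and [PO₄³⁻] = s; let s denote this solubility.
Ksp = [Li⁺]^3[PO₄³⁻] = (3s)^3 · s = 27s^4
27s^4 = 1.36×10⁻⁹  ⇒  s^4 = 5.04×10⁻¹¹
Taking the 4th root, s = 2.66×10⁻³ mol L⁻¹.

2.66×10⁻³ M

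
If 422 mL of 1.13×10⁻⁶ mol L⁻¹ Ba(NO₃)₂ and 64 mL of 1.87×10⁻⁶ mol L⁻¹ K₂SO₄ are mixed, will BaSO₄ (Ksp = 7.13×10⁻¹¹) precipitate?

Total volume after mixing = 422 + 64 = 486 mL.
[Ba²⁺] = (1.13×10⁻⁶)(422)/486 = 9.81×10⁻⁷ mol L⁻¹
[SO₄²⁻] = (1.87×10⁻⁶)(64)/486 = 2.46×10⁻⁷ mol L⁻¹
Q = [Ba²⁺][SO₄²⁻] = 2.42×10⁻¹³
Since Q (2.42×10⁻¹³) is less than Ksp (7.13×10⁻¹¹), no BaSO₄ precipitates.

No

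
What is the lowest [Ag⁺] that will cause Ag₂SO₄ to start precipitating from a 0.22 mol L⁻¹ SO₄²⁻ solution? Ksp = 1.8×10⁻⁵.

The threshold for precipitation is Q = Ksp.
Ag₂SO₄(s) ⇌ 2 Ag⁺(aq) + SO₄²⁻(aq)
Ksp = [Ag⁺]^2[SO₄²⁻] = [Ag⁺]^2(0.22)
[Ag⁺]^2 = 1.8×10⁻⁵ / (0.22) = 8.2×10⁻⁵
[Ag⁺] = 9.0×10⁻³ mol L⁻¹

9.0×10⁻³ M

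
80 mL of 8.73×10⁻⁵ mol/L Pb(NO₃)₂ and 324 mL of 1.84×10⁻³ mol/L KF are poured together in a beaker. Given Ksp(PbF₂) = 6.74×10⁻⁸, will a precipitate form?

After mixing, V = 80 mL + 324 mL = 404 mL.
[Pb²⁺] = (8.73×10⁻⁵)(80)/404 = 1.73×10⁻⁵ mol/L
[F⁻] = (1.84×10⁻³)(324)/404 = 1.48×10⁻³ mol/L
Q = [Pb²⁺][F⁻]^2 = 3.76×10⁻¹¹
Q < Ksp (3.76×10⁻¹¹ vs 6.74×10⁻⁸); the solution remains unsaturated and no precipitate forms.

No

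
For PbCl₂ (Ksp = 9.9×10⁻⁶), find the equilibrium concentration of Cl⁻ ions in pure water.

PbCl₂(s) ⇌ Pb²⁺(aq) + 2 Cl⁻(aq)
If s mol/L of PbCl₂ dissolves, [Pb²⁺] = s and [Cl⁻] = 2s.
Ksp = [Pb²⁺][Cl⁻]^2 = s · (2s)^2 = 4s^3 = 9.9×10⁻⁶
s = 1.4×10⁻² mol/L
[Cl⁻] = 2s = 2.7×10⁻² mol/L

2.7×10⁻² M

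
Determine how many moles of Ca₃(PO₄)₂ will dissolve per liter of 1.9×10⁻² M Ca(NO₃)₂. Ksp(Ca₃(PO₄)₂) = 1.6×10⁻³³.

7.6×10⁻¹⁵ M

Ca₃(PO₄)₂(s) ⇌ 3 Ca²⁺(aq) + 2 PO₄³⁻(aq)
Let s be the solubility of Ca₃(PO₄)₂ here. The common ion gives [Ca²⁺] ≈ 1.9×10⁻² M, and [PO₄³⁻] = 2s.
Ksp = [Ca²⁺]^3[PO₄³⁻]^2 = (1.9×10⁻²)^3(2s)^2
(2s)^2 = 1.6×10⁻³³ / (1.9×10⁻²)^3 = 2.3×10⁻²⁸
s = 7.6×10⁻¹⁵ M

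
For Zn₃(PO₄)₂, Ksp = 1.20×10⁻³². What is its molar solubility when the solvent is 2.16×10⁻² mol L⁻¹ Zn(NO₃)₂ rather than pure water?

1.73×10⁻¹⁴ M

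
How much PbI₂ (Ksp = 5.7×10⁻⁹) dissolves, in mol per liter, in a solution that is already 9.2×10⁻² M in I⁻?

PbI₂(s) ⇌ Pb²⁺(aq) + 2 I⁻(aq)
I⁻ is already present at 9.2×10⁻² M. If s mol/L of PbI₂ dissolves, [Pb²⁺] = s while [I⁻] ≈ 9.2×10⁻² M.
Ksp = [Pb²⁺][I⁻]^2 = s(9.2×10⁻²)^2
s = 5.7×10⁻⁹ / (9.2×10⁻²)^2 = 6.7×10⁻⁷
s = 6.7×10⁻⁷ M

6.7×10⁻⁷ M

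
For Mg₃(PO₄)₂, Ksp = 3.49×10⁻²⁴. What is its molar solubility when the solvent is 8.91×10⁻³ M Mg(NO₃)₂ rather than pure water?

Mg₃(PO₄)₂(s) ⇌ 3 Mg²⁺(aq) + 2 PO₄³⁻(aq)
Mg²⁺ is already present at 8.91×10⁻³ M. If s mol/L of Mg₃(PO₄)₂ dissolves, [PO₄³⁻] = 2s while [Mg²⁺] ≈ 8.91×10⁻³ M.
Ksp = [Mg²⁺]^3[PO₄³⁻]^2 = (8.91×10⁻³)^3(2s)^2
(2s)^2 = 3.49×10⁻²⁴ / (8.91×10⁻³)^3 = 4.93×10⁻¹⁸
s = 1.11×10⁻⁹ M

1.11×10⁻⁹ M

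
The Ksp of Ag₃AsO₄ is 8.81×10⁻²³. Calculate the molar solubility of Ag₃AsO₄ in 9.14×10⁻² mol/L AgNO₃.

1.15×10⁻¹⁹ M

Ag₃AsO₄(s) ⇌ 3 Ag⁺(aq) + AsO₄³⁻(aq)
With Ag⁺ already at 9.14×10⁻² mol/L and s small, take [Ag⁺] ≈ 9.14×10⁻² mol/L and [AsO₄³⁻] = s.
Ksp = [Ag⁺]^3[AsO₄³⁻] = (9.14×10⁻²)^3s
s = 8.81×10⁻²³ / (9.14×10⁻²)^3 = 1.15×10⁻¹⁹
s = 1.15×10⁻¹⁹ mol/L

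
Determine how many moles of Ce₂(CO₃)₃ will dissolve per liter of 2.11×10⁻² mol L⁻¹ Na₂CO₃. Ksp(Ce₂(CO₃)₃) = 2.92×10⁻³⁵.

Ce₂(CO₃)₃(s) ⇌ 2 Ce³⁺(aq) + 3 CO₃²⁻(aq)
CO₃²⁻ is already present at 2.11×10⁻² mol L⁻¹. If s mol/L of Ce₂(CO₃)₃ dissolves, [Ce³⁺] = 2s while [CO₃²⁻] ≈ 2.11×10⁻² mol L⁻¹.
Ksp = [Ce³⁺]^2[CO₃²⁻]^3 = (2s)^2(2.11×10⁻²)^3
(2s)^2 = 2.92×10⁻³⁵ / (2.11×10⁻²)^3 = 3.11×10⁻³⁰
s = 8.82×10⁻¹⁶ mol L⁻¹

8.82×10⁻¹⁶ M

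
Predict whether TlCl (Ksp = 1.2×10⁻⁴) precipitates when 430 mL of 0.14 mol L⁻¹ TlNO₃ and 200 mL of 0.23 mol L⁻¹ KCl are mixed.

The combined volume is 630 mL.
[Tl⁺] = (0.14)(430)/630 = 9.6×10⁻² mol L⁻¹
[Cl⁻] = (0.23)(200)/630 = 7.3×10⁻² mol L⁻¹
Q = [Tl⁺][Cl⁻] = 7.0×10⁻³
Because Q > Ksp (7.0×10⁻³ vs 1.2×10⁻⁴), a precipitate of TlCl forms.

Yes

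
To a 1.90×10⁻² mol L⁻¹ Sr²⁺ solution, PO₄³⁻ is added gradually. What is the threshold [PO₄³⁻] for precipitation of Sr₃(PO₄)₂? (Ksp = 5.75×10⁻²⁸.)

9.16×10⁻¹² M

Precipitation of each salt begins when its ion product equals Ksp.
Sr₃(PO₄)₂(s) ⇌ 3 Sr²⁺(aq) + 2 PO₄³⁻(aq)
Ksp = [Sr²⁺]^3[PO₄³⁻]^2 = [PO₄³⁻]^2(1.90×10⁻²)^3
[PO₄³⁻]^2 = 5.75×10⁻²⁸ / (1.90×10⁻²)^3 = 8.38×10⁻²³
[PO₄³⁻] = 9.16×10⁻¹² mol L⁻¹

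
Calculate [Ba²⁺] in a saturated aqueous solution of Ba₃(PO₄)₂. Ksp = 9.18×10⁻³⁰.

1.83×10⁻⁶ M

Ba₃(PO₄)₂(s) ⇌ 3 Ba²⁺(aq) + 2 PO₄³⁻(aq)
Call the molar solubility s, so that [Ba²⁺] = 3s and [PO₄³⁻] = 2s.
Ksp = [Ba²⁺]^3[PO₄³⁻]^2 = (3s)^3 · (2s)^2 = 108s^5 = 9.18×10⁻³⁰
s = 6.11×10⁻⁷ mol L⁻¹
[Ba²⁺] = 3s = 1.83×10⁻⁶ mol L⁻¹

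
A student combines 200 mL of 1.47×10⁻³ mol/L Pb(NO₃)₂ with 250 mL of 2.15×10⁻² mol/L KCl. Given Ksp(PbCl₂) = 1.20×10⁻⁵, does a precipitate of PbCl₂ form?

No

After mixing, V = 200 mL + 250 mL = 450 mL.
[Pb²⁺] = (1.47×10⁻³)(200)/450 = 6.53×10⁻⁴ mol/L
[Cl⁻] = (2.15×10⁻²)(250)/450 = 1.19×10⁻² mol/L
Q = [Pb²⁺][Cl⁻]^2 = 9.32×10⁻⁸
Q = 9.32×10⁻⁸ < Ksp = 1.20×10⁻⁵, so the solution is unsaturated and no precipitate forms.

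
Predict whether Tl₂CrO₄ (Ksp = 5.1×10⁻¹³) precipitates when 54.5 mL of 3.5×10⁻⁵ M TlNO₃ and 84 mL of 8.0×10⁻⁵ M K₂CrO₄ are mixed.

Total volume after mixing = 54.5 + 84 = 138.5 mL.
[Tl⁺] = (3.5×10⁻⁵)(54.5)/138.5 = 1.4×10⁻⁵ M
[CrO₄²⁻] = (8.0×10⁻⁵)(84)/138.5 = 4.9×10⁻⁵ M
Q = [Tl⁺]^2[CrO₄²⁻] = 9.2×10⁻¹⁵
Q = 9.2×10⁻¹⁵ < Ksp = 5.1×10⁻¹³, so the solution is unsaturated and no precipitate forms.

No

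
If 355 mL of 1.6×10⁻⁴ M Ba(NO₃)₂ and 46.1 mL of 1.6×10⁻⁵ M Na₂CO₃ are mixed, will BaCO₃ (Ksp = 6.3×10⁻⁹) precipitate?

No

After mixing, V = 355 mL + 46.1 mL = 401.1 mL.
[Ba²⁺] = (1.6×10⁻⁴)(355)/401.1 = 1.4×10⁻⁴ M
[CO₃²⁻] = (1.6×10⁻⁵)(46.1)/401.1 = 1.8×10⁻⁶ M
Q = [Ba²⁺][CO₃²⁻] = 2.6×10⁻¹⁰
Since Q (2.6×10⁻¹⁰) is less than Ksp (6.3×10⁻⁹), no BaCO₃ precipitates.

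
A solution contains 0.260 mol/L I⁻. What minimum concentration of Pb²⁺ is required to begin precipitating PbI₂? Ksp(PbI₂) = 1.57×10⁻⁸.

Precipitation of each salt begins when its ion product equals Ksp.
PbI₂(s) ⇌ Pb²⁺(aq) + 2 I⁻(aq)
Ksp = [Pb²⁺][I⁻]^2 = [Pb²⁺](0.260)^2
[Pb²⁺] = 1.57×10⁻⁸ / (0.260)^2 = 2.32×10⁻⁷
[Pb²⁺] = 2.32×10⁻⁷ mol/L

2.32×10⁻⁷ M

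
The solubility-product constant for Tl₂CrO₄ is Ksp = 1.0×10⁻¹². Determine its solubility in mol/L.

Tl₂CrO₄(s) ⇌ 2 Tl⁺(aq) + CrO₄²⁻(aq)
With molar solubility s: [Tl⁺] = 2s, [CrO₄²⁻] = s.
Ksp = [Tl⁺]^2[CrO₄²⁻] = (2s)^2 · s = 4s^3
4s^3 = 1.0×10⁻¹²  ⇒  s^3 = 2.5×10⁻¹³
s = (2.5×10⁻¹³)^(1/3) = 6.3×10⁻⁵ mol/L

6.3×10⁻⁵ M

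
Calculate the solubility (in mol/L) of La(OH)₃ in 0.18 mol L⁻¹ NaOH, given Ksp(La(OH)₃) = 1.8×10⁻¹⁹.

3.1×10⁻¹⁷ M

La(OH)₃(s) ⇌ La³⁺(aq) + 3 OH⁻(aq)
With OH⁻ already at 0.18 mol L⁻¹ and s small, take [OH⁻] ≈ 0.18 mol L⁻¹ and [La³⁺] = s.
Ksp = [La³⁺][OH⁻]^3 = s(0.18)^3
s = 1.8×10⁻¹⁹ / (0.18)^3 = 3.1×10⁻¹⁷
s = 3.1×10⁻¹⁷ mol L⁻¹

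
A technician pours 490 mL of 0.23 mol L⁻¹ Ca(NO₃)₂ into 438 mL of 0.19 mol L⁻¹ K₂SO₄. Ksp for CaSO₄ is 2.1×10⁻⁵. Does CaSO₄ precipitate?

The combined volume is 928 mL.
[Ca²⁺] = (0.23)(490)/928 = 0.12 mol L⁻¹
[SO₄²⁻] = (0.19)(438)/928 = 9.0×10⁻² mol L⁻¹
Q = [Ca²⁺][SO₄²⁻] = 1.1×10⁻²
Since Q (1.1×10⁻²) exceeds Ksp (2.1×10⁻⁵), CaSO₄ will precipitate.

Yes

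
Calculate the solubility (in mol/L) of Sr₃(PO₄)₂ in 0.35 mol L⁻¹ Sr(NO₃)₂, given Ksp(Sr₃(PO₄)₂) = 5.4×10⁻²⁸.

Sr₃(PO₄)₂(s) ⇌ 3 Sr²⁺(aq) + 2 PO₄³⁻(aq)
Let s be the solubility of Sr₃(PO₄)₂ here. The common ion gives [Sr²⁺] ≈ 0.35 mol L⁻¹, and [PO₄³⁻] = 2s.
Ksp = [Sr²⁺]^3[PO₄³⁻]^2 = (0.35)^3(2s)^2
(2s)^2 = 5.4×10⁻²⁸ / (0.35)^3 = 1.3×10⁻²⁶
s = 5.6×10⁻¹⁴ mol L⁻¹

5.6×10⁻¹⁴ M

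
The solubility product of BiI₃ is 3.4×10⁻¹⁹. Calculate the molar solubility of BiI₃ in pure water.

1.1×10⁻⁵ M

BiI₃(s) ⇌ Bi³⁺(aq) + 3 I⁻(aq)
Call the molar solubility s, so that [Bi³⁺] = s and [I⁻] = 3s.
Ksp = [Bi³⁺][I⁻]^3 = s · (3s)^3 = 27s^4
27s^4 = 3.4×10⁻¹⁹  ⇒  s^4 = 1.3×10⁻²⁰
s = 1.1×10⁻⁵ mol/L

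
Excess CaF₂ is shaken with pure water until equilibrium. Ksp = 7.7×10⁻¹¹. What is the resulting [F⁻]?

CaF₂(s) ⇌ Ca²⁺(aq) + 2 F⁻(aq)
For each mole of CaF₂ that dissolves per liter, [Ca²⁺] = s and [F⁻] = 2s; let s denote this solubility.
Ksp = [Ca²⁺][F⁻]^2 = s · (2s)^2 = 4s^3 = 7.7×10⁻¹¹
s = 2.7×10⁻⁴ M
[F⁻] = 2s = 5.4×10⁻⁴ M

5.4×10⁻⁴ M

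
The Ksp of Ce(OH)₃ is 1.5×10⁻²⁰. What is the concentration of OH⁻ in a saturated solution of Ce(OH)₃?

1.5×10⁻⁵ M

Ce(OH)₃(s) ⇌ Ce³⁺(aq) + 3 OH⁻(aq)
Call the molar solubility s, so that [Ce³⁺] = s and [OH⁻] = 3s.
Ksp = [Ce³⁺][OH⁻]^3 = s · (3s)^3 = 27s^4 = 1.5×10⁻²⁰
s = 4.9×10⁻⁶ mol/L
[OH⁻] = 3s = 1.5×10⁻⁵ mol/L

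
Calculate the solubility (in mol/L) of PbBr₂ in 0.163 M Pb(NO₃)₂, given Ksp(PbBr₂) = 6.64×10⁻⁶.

3.19×10⁻³ M

PbBr₂(s) ⇌ Pb²⁺(aq) + 2 Br⁻(aq)
Pb²⁺ is already present at 0.163 M. If s mol/L of PbBr₂ dissolves, [Br⁻] = 2s while [Pb²⁺] ≈ 0.163 M.
Ksp = [Pb²⁺][Br⁻]^2 = (0.163)(2s)^2
(2s)^2 = 6.64×10⁻⁶ / (0.163) = 4.07×10⁻⁵
s = 3.19×10⁻³ M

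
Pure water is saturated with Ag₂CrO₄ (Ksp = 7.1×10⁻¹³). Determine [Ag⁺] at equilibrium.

Ag₂CrO₄(s) ⇌ 2 Ag⁺(aq) + CrO₄²⁻(aq)
If s mol/L of Ag₂CrO₄ dissolves, [Ag⁺] = 2s and [CrO₄²⁻] = s.
Ksp = [Ag⁺]^2[CrO₄²⁻] = (2s)^2 · s = 4s^3 = 7.1×10⁻¹³
s = 5.6×10⁻⁵ mol/L
[Ag⁺] = 2s = 1.1×10⁻⁴ mol/L

1.1×10⁻⁴ M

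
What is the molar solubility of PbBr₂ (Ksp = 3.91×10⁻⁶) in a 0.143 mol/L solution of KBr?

PbBr₂(s) ⇌ Pb²⁺(aq) + 2 Br⁻(aq)
Br⁻ is already present at 0.143 mol/L. If s mol/L of PbBr₂ dissolves, [Pb²⁺] = s while [Br⁻] ≈ 0.143 mol/L.
Ksp = [Pb²⁺][Br⁻]^2 = s(0.143)^2
s = 3.91×10⁻⁶ / (0.143)^2 = 1.91×10⁻⁴
s = 1.91×10⁻⁴ mol/L

1.91×10⁻⁴ M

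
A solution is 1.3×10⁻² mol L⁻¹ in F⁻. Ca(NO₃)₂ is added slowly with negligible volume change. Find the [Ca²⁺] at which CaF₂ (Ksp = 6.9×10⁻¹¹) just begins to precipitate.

4.1×10⁻⁷ M

A salt starts to precipitate once the ion product Q reaches its Ksp.
CaF₂(s) ⇌ Ca²⁺(aq) + 2 F⁻(aq)
Ksp = [Ca²⁺][F⁻]^2 = [Ca²⁺](1.3×10⁻²)^2
[Ca²⁺] = 6.9×10⁻¹¹ / (1.3×10⁻²)^2 = 4.1×10⁻⁷
[Ca²⁺] = 4.1×10⁻⁷ mol L⁻¹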